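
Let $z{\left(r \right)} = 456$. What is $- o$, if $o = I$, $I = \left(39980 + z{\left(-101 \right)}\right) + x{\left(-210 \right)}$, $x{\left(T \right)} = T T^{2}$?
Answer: $9220564$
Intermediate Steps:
$x{\left(T \right)} = T^{3}$
$I = -9220564$ ($I = \left(39980 + 456\right) + \left(-210\right)^{3} = 40436 - 9261000 = -9220564$)
$o = -9220564$
$- o = \left(-1\right) \left(-9220564\right) = 9220564$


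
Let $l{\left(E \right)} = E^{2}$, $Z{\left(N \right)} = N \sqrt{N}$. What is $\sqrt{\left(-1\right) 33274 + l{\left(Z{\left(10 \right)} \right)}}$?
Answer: $3 i \sqrt{3586} \approx 179.65 i$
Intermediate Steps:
$Z{\left(N \right)} = N^{\frac{3}{2}}$
$\sqrt{\left(-1\right) 33274 + l{\left(Z{\left(10 \right)} \right)}} = \sqrt{\left(-1\right) 33274 + \left(10^{\frac{3}{2}}\right)^{2}} = \sqrt{-33274 + \left(10 \sqrt{10}\right)^{2}} = \sqrt{-33274 + 1000} = \sqrt{-32274} = 3 i \sqrt{3586}$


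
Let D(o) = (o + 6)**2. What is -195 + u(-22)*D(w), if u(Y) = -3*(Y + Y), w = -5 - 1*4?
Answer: 993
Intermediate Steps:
w = -9 (w = -5 - 4 = -9)
u(Y) = -6*Y
D(o) = (6 + o)**2
-195 + u(-22)*D(w) = -195 + (-6*(-22))*(6 - 9)**2 = -195 + 132*(-3)**2 = -195 + 132*9 = -195 + 1188 = 993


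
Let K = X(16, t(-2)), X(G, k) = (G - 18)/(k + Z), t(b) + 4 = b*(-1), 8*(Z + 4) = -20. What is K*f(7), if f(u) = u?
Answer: 28/17 ≈ 1.6471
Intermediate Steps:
Z = -13/2 (Z = -4 + (1/8)*(-20) = -4 - 5/2 = -13/2 ≈ -6.5000)
t(b) = -4 - b (t(b) = -4 + b*(-1) = -4 - b)
X(G, k) = (-18 + G)/(-13/2 + k) (X(G, k) = (G - 18)/(k - 13/2) = (-18 + G)/(-13/2 + k))
K = 4/17 (K = 2*(-18 + 16)/(-13 + 2*(-4 - 1*(-2))) = 2*(-2)/(-13 + 2*(-4 + 2)) = 2*(-2)/(-13 + 2*(-2)) = 2*(-2)/(-13 - 4) = 2*(-2)/(-17) = 2*(-1/17)*(-2) = 4/17 ≈ 0.23529)
K*f(7) = (4/17)*7 = 28/17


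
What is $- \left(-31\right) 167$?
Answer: $5177$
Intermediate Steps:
$- \left(-31\right) 167 = \left(-1\right) \left(-5177\right) = 5177$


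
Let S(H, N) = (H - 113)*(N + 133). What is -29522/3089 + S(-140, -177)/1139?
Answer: 761190/3518371 ≈ 0.21635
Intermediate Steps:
S(H, N) = (-113 + H)*(133 + N)
-29522/3089 + S(-140, -177)/1139 = -29522/3089 + (-15029 - 113*(-177) + 133*(-140) - 140*(-177))/1139 = -29522*1/3089 + (-15029 + 20001 - 18620 + 24780)*(1/1139) = -29522/3089 + 11132*(1/1139) = -29522/3089 + 11132/1139 = 761190/3518371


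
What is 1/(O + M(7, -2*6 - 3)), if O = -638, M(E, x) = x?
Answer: -1/653 ≈ -0.0015314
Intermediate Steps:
1/(O + M(7, -2*6 - 3)) = 1/(-638 + (-2*6 - 3)) = 1/(-638 + (-12 - 3)) = 1/(-638 - 15) = 1/(-653) = -1/653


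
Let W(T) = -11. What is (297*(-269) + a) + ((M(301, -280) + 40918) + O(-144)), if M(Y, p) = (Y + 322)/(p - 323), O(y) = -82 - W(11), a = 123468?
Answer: 50905843/603 ≈ 84421.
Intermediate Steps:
O(y) = -71 (O(y) = -82 - 1*(-11) = -82 + 11 = -71)
M(Y, p) = (322 + Y)/(-323 + p)
(297*(-269) + a) + ((M(301, -280) + 40918) + O(-144)) = (297*(-269) + 123468) + (((322 + 301)/(-323 - 280) + 40918) - 71) = (-79893 + 123468) + ((623/(-603) + 40918) - 71) = 43575 + ((-1/603*623 + 40918) - 71) = 43575 + ((-623/603 + 40918) - 71) = 43575 + (24672931/603 - 71) = 43575 + 24630118/603 = 50905843/603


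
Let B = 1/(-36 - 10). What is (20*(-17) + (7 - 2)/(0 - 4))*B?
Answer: 1365/184 ≈ 7.4185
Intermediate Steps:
B = -1/46 (B = 1/(-46) = -1/46 ≈ -0.021739)
(20*(-17) + (7 - 2)/(0 - 4))*B = (20*(-17) + (7 - 2)/(0 - 4))*(-1/46) = (-340 + 5/(-4))*(-1/46) = (-340 + 5*(-1/4))*(-1/46) = (-340 - 5/4)*(-1/46) = -1365/4*(-1/46) = 1365/184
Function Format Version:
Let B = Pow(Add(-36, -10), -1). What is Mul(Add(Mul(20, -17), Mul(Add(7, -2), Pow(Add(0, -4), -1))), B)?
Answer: Rational(1365, 184) ≈ 7.4185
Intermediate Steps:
B = Rational(-1, 46) (B = Pow(-46, -1) = Rational(-1, 46) ≈ -0.021739)
Mul(Add(Mul(20, -17), Mul(Add(7, -2), Pow(Add(0, -4), -1))), B) = Mul(Add(Mul(20, -17), Mul(Add(7, -2), Pow(Add(0, -4), -1))), Rational(-1, 46)) = Mul(Add(-340, Mul(5, Pow(-4, -1))), Rational(-1, 46)) = Mul(Add(-340, Mul(5, Rational(-1, 4))), Rational(-1, 46)) = Mul(Add(-340, Rational(-5, 4)), Rational(-1, 46)) = Mul(Rational(-1365, 4), Rational(-1, 46)) = Rational(1365, 184)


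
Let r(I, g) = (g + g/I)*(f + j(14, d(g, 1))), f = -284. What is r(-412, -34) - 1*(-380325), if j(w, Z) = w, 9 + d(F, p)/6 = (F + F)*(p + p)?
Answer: 40116720/103 ≈ 3.8948e+5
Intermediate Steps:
d(F, p) = -54 + 24*F*p (d(F, p) = -54 + 6*((F + F)*(p + p)) = -54 + 6*((2*F)*(2*p)) = -54 + 6*(4*F*p) = -54 + 24*F*p)
r(I, g) = -270*g - 270*g/I (r(I, g) = (g + g/I)*(-284 + 14) = (g + g/I)*(-270) = -270*g - 270*g/I)
r(-412, -34) - 1*(-380325) = 270*(-34)*(-1 - 1*(-412))/(-412) - 1*(-380325) = 270*(-34)*(-1/412)*(-1 + 412) + 380325 = 270*(-34)*(-1/412)*411 + 380325 = 943245/103 + 380325 = 40116720/103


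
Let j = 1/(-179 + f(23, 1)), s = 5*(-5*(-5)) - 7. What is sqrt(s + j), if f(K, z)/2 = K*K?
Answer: sqrt(91172517)/879 ≈ 10.863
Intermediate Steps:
f(K, z) = 2*K**2 (f(K, z) = 2*(K*K) = 2*K**2)
s = 118 (s = 5*25 - 7 = 125 - 7 = 118)
j = 1/879 (j = 1/(-179 + 2*23**2) = 1/(-179 + 2*529) = 1/(-179 + 1058) = 1/879 ≈ 0.0011377)
sqrt(s + j) = sqrt(118 + 1/879) = sqrt(103723/879) = sqrt(91172517)/879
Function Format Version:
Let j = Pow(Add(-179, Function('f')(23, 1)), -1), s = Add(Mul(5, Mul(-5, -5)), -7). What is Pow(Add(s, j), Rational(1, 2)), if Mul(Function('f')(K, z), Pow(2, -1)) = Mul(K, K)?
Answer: Mul(Rational(1, 879), Pow(91172517, Rational(1, 2))) ≈ 10.863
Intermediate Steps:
Function('f')(K, z) = Mul(2, Pow(K, 2)) (Function('f')(K, z) = Mul(2, Mul(K, K)) = Mul(2, Pow(K, 2)))
s = 118 (s = Add(Mul(5, 25), -7) = Add(125, -7) = 118)
j = Rational(1, 879) (j = Pow(Add(-179, Mul(2, Pow(23, 2))), -1) = Pow(Add(-179, Mul(2, 529)), -1) = Pow(Add(-179, 1058), -1) = Pow(879, -1) = Rational(1, 879) ≈ 0.0011377)
Pow(Add(s, j), Rational(1, 2)) = Pow(Add(118, Rational(1, 879)), Rational(1, 2)) = Pow(Rational(103723, 879), Rational(1, 2)) = Mul(Rational(1, 879), Pow(91172517, Rational(1, 2)))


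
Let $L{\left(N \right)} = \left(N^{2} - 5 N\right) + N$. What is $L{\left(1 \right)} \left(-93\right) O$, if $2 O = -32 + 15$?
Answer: $- \frac{4743}{2} \approx -2371.5$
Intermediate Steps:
$O = - \frac{17}{2}$ ($O = \frac{-32 + 15}{2} = \frac{1}{2} \left(-17\right) = - \frac{17}{2} \approx -8.5$)
$L{\left(N \right)} = N^{2} - 4 N$
$L{\left(1 \right)} \left(-93\right) O = 1 \left(-4 + 1\right) \left(-93\right) \left(- \frac{17}{2}\right) = 1 \left(-3\right) \left(-93\right) \left(- \frac{17}{2}\right) = \left(-3\right) \left(-93\right) \left(- \frac{17}{2}\right) = 279 \left(- \frac{17}{2}\right) = - \frac{4743}{2}$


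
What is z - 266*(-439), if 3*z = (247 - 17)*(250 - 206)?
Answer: 360442/3 ≈ 1.2015e+5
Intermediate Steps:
z = 10120/3 (z = ((247 - 17)*(250 - 206))/3 = (230*44)/3 = (1/3)*10120 = 10120/3 ≈ 3373.3)
z - 266*(-439) = 10120/3 - 266*(-439) = 10120/3 + 116774 = 360442/3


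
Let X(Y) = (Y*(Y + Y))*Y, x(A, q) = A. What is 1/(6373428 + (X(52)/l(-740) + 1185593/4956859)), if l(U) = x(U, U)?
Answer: 917018915/5844205761710189 ≈ 1.5691e-7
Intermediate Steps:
l(U) = U
X(Y) = 2*Y³ (X(Y) = (Y*(2*Y))*Y = (2*Y²)*Y = 2*Y³)
1/(6373428 + (X(52)/l(-740) + 1185593/4956859)) = 1/(6373428 + ((2*52³)/(-740) + 1185593/4956859)) = 1/(6373428 + ((2*140608)*(-1/740) + 1185593*(1/4956859))) = 1/(6373428 + (281216*(-1/740) + 1185593/4956859)) = 1/(6373428 + (-70304/185 + 1185593/4956859)) = 1/(6373428 - 348267680431/917018915) = 1/(5844205761710189/917018915) = 917018915/5844205761710189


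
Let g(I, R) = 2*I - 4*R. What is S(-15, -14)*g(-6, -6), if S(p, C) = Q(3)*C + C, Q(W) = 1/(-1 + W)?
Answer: -252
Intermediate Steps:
g(I, R) = -4*R + 2*I
S(p, C) = 3*C/2 (S(p, C) = C/(-1 + 3) + C = C/2 + C = 3*C/2)
S(-15, -14)*g(-6, -6) = ((3/2)*(-14))*(-4*(-6) + 2*(-6)) = -21*(24 - 12) = -21*12 = -252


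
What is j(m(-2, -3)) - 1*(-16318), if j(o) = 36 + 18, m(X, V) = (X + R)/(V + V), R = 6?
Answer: 16372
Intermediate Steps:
m(X, V) = (6 + X)/(2*V) (m(X, V) = (X + 6)/(V + V) = (6 + X)/((2*V)) = (6 + X)*(1/(2*V)) = (6 + X)/(2*V))
j(o) = 54
j(m(-2, -3)) - 1*(-16318) = 54 - 1*(-16318) = 54 + 16318 = 16372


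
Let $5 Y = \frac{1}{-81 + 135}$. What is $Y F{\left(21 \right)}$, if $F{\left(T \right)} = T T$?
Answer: $\frac{49}{30} \approx 1.6333$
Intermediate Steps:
$Y = \frac{1}{270}$ ($Y = \frac{1}{5 \left(-81 + 135\right)} = \frac{1}{5 \cdot 54} = \frac{1}{5} \cdot \frac{1}{54} = \frac{1}{270} \approx 0.0037037$)
$F{\left(T \right)} = T^{2}$
$Y F{\left(21 \right)} = \frac{21^{2}}{270} = \frac{1}{270} \cdot 441 = \frac{49}{30}$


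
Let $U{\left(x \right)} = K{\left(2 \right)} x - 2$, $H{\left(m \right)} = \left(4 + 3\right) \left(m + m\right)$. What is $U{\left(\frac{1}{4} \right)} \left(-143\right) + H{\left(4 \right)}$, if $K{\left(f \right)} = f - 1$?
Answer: $\frac{1225}{4} \approx 306.25$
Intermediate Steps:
$H{\left(m \right)} = 14 m$ ($H{\left(m \right)} = 7 \cdot 2 m = 14 m$)
$K{\left(f \right)} = -1 + f$
$U{\left(x \right)} = -2 + x$ ($U{\left(x \right)} = \left(-1 + 2\right) x - 2 = 1 x - 2 = x - 2 = -2 + x$)
$U{\left(\frac{1}{4} \right)} \left(-143\right) + H{\left(4 \right)} = \left(-2 + \frac{1}{4}\right) \left(-143\right) + 14 \cdot 4 = \left(-2 + \frac{1}{4}\right) \left(-143\right) + 56 = \left(- \frac{7}{4}\right) \left(-143\right) + 56 = \frac{1001}{4} + 56 = \frac{1225}{4}$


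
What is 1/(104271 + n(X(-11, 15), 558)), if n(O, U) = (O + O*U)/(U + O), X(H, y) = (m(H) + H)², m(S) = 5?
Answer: 33/3442061 ≈ 9.5873e-6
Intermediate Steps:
X(H, y) = (5 + H)²
n(O, U) = (O + O*U)/(O + U)
1/(104271 + n(X(-11, 15), 558)) = 1/(104271 + (5 - 11)²*(1 + 558)/((5 - 11)² + 558)) = 1/(104271 + (-6)²*559/((-6)² + 558)) = 1/(104271 + 36*559/(36 + 558)) = 1/(104271 + 36*559/594) = 1/(104271 + 36*(1/594)*559) = 1/(104271 + 1118/33) = 1/(3442061/33) = 33/3442061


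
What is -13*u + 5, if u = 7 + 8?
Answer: -190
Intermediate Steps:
u = 15
-13*u + 5 = -13*15 + 5 = -195 + 5 = -190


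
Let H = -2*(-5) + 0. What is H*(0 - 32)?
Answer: -320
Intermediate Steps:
H = 10 (H = 10 + 0 = 10)
H*(0 - 32) = 10*(0 - 32) = 10*(-32) = -320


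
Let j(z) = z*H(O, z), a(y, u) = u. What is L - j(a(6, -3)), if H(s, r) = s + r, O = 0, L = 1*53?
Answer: 44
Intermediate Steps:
L = 53
H(s, r) = r + s
j(z) = z**2 (j(z) = z*(z + 0) = z*z = z**2)
L - j(a(6, -3)) = 53 - 1*(-3)**2 = 53 - 1*9 = 53 - 9 = 44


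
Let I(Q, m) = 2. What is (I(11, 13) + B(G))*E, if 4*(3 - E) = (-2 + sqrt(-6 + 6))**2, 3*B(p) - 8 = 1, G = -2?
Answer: 10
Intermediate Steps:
B(p) = 3 (B(p) = 8/3 + (1/3)*1 = 8/3 + 1/3 = 3)
E = 2 (E = 3 - (-2 + sqrt(-6 + 6))**2/4 = 3 - (-2 + sqrt(0))**2/4 = 3 - (-2 + 0)**2/4 = 3 - 1/4*(-2)**2 = 3 - 1/4*4 = 3 - 1 = 2)
(I(11, 13) + B(G))*E = (2 + 3)*2 = 5*2 = 10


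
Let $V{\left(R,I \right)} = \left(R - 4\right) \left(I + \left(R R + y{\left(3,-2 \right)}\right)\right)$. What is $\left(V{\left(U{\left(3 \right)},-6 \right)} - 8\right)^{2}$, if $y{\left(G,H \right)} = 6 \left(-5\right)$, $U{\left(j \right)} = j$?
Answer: $361$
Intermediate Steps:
$y{\left(G,H \right)} = -30$
$V{\left(R,I \right)} = \left(-4 + R\right) \left(-30 + I + R^{2}\right)$ ($V{\left(R,I \right)} = \left(R - 4\right) \left(I + \left(R R - 30\right)\right) = \left(-4 + R\right) \left(I + \left(R^{2} - 30\right)\right) = \left(-4 + R\right) \left(I + \left(-30 + R^{2}\right)\right) = \left(-4 + R\right) \left(-30 + I + R^{2}\right)$)
$\left(V{\left(U{\left(3 \right)},-6 \right)} - 8\right)^{2} = \left(\left(120 + 3^{3} - 90 - -24 - 4 \cdot 3^{2} - 18\right) - 8\right)^{2} = \left(\left(120 + 27 - 90 + 24 - 36 - 18\right) - 8\right)^{2} = \left(27 - 8\right)^{2} = 19^{2} = 361$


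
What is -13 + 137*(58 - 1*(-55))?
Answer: 15468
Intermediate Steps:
-13 + 137*(58 - 1*(-55)) = -13 + 137*(58 + 55) = -13 + 137*113 = -13 + 15481 = 15468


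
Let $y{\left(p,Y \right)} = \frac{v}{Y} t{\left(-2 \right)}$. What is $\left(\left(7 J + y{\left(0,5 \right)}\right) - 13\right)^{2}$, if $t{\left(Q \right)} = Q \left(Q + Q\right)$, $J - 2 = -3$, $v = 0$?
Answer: $400$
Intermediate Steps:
$J = -1$ ($J = 2 - 3 = -1$)
$t{\left(Q \right)} = 2 Q^{2}$ ($t{\left(Q \right)} = Q 2 Q = 2 Q^{2}$)
$y{\left(p,Y \right)} = 0$ ($y{\left(p,Y \right)} = \frac{0}{Y} 2 \left(-2\right)^{2} = 0 \cdot 2 \cdot 4 = 0 \cdot 8 = 0$)
$\left(\left(7 J + y{\left(0,5 \right)}\right) - 13\right)^{2} = \left(\left(7 \left(-1\right) + 0\right) - 13\right)^{2} = \left(\left(-7 + 0\right) - 13\right)^{2} = \left(-7 - 13\right)^{2} = \left(-20\right)^{2} = 400$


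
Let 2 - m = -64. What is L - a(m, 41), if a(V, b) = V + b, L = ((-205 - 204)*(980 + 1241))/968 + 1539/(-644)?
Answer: -163298803/155848 ≈ -1047.8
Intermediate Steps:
m = 66 (m = 2 - 1*(-64) = 2 + 64 = 66)
L = -146623067/155848 (L = -409*2221*(1/968) + 1539*(-1/644) = -908389*1/968 - 1539/644 = -908389/968 - 1539/644 = -146623067/155848 ≈ -940.81)
L - a(m, 41) = -146623067/155848 - (66 + 41) = -146623067/155848 - 1*107 = -146623067/155848 - 107 = -163298803/155848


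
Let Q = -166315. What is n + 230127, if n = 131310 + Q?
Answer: 195122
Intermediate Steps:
n = -35005 (n = 131310 - 166315 = -35005)
n + 230127 = -35005 + 230127 = 195122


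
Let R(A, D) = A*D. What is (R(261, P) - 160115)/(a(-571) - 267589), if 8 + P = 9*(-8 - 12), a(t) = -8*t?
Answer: 209183/263021 ≈ 0.79531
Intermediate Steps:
P = -188 (P = -8 + 9*(-8 - 12) = -8 + 9*(-20) = -8 - 180 = -188)
(R(261, P) - 160115)/(a(-571) - 267589) = (261*(-188) - 160115)/(-8*(-571) - 267589) = (-49068 - 160115)/(4568 - 267589) = -209183/(-263021) = -209183*(-1/263021) = 209183/263021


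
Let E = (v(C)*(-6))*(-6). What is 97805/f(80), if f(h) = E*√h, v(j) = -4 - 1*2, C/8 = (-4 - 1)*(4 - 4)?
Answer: -19561*√5/864 ≈ -50.625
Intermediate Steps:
C = 0 (C = 8*((-4 - 1)*(4 - 4)) = 8*(-5*0) = 8*0 = 0)
v(j) = -6 (v(j) = -4 - 2 = -6)
E = -216 (E = -6*(-6)*(-6) = 36*(-6) = -216)
f(h) = -216*√h
97805/f(80) = 97805/((-864*√5)) = 97805*(-√5/4320) = -19561*√5/864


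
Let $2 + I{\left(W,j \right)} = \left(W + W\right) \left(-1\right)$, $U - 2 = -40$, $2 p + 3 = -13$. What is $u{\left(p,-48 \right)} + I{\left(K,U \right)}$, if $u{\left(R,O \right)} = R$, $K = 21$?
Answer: $-52$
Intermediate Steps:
$p = -8$ ($p = - \frac{3}{2} + \frac{1}{2} \left(-13\right) = - \frac{3}{2} - \frac{13}{2} = -8$)
$U = -38$ ($U = 2 - 40 = -38$)
$I{\left(W,j \right)} = -2 - 2 W$ ($I{\left(W,j \right)} = -2 + \left(W + W\right) \left(-1\right) = -2 + 2 W \left(-1\right) = -2 - 2 W$)
$u{\left(p,-48 \right)} + I{\left(K,U \right)} = -8 - 44 = -52$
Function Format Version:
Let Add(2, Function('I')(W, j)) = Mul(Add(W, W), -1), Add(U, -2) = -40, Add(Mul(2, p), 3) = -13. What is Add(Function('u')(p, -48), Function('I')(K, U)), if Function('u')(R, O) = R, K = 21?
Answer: -52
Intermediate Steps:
p = -8 (p = Add(Rational(-3, 2), Mul(Rational(1, 2), -13)) = Add(Rational(-3, 2), Rational(-13, 2)) = -8)
U = -38 (U = Add(2, -40) = -38)
Function('I')(W, j) = Add(-2, Mul(-2, W)) (Function('I')(W, j) = Add(-2, Mul(Add(W, W), -1)) = Add(-2, Mul(Mul(2, W), -1)) = Add(-2, Mul(-2, W)))
Add(Function('u')(p, -48), Function('I')(K, U)) = Add(-8, Add(-2, Mul(-2, 21))) = Add(-8, Add(-2, -42)) = Add(-8, -44) = -52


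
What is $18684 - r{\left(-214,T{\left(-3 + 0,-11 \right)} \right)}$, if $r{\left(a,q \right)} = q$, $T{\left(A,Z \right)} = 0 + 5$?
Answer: $18679$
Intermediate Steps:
$T{\left(A,Z \right)} = 5$
$18684 - r{\left(-214,T{\left(-3 + 0,-11 \right)} \right)} = 18684 - 5 = 18679$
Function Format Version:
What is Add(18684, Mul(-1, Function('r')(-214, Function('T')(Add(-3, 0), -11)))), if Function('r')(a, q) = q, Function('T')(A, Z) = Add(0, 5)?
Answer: 18679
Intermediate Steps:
Function('T')(A, Z) = 5
Add(18684, Mul(-1, Function('r')(-214, Function('T')(Add(-3, 0), -11)))) = Add(18684, Mul(-1, 5)) = Add(18684, -5) = 18679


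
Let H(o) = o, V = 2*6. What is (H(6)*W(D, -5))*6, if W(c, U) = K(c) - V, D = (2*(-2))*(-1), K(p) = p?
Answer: -288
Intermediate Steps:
D = 4 (D = -4*(-1) = 4)
V = 12
W(c, U) = -12 + c (W(c, U) = c - 1*12 = c - 12 = -12 + c)
(H(6)*W(D, -5))*6 = (6*(-12 + 4))*6 = (6*(-8))*6 = -48*6 = -288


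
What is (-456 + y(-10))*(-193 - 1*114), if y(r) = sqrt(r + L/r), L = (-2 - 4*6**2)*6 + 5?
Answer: 139992 - 307*sqrt(7710)/10 ≈ 1.3730e+5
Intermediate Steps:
L = -871 (L = (-2 - 4*36)*6 + 5 = (-2 - 144)*6 + 5 = -146*6 + 5 = -876 + 5 = -871)
y(r) = sqrt(r - 871/r)
(-456 + y(-10))*(-193 - 1*114) = (-456 + sqrt(-10 - 871/(-10)))*(-193 - 1*114) = (-456 + sqrt(-10 - 871*(-1/10)))*(-193 - 114) = (-456 + sqrt(-10 + 871/10))*(-307) = (-456 + sqrt(771/10))*(-307) = (-456 + sqrt(7710)/10)*(-307) = 139992 - 307*sqrt(7710)/10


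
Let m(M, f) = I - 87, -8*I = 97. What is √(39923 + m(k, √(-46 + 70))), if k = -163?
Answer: 3*√70798/4 ≈ 199.56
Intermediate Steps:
I = -97/8 (I = -⅛*97 = -97/8 ≈ -12.125)
m(M, f) = -793/8 (m(M, f) = -97/8 - 87 = -793/8)
√(39923 + m(k, √(-46 + 70))) = √(39923 - 793/8) = √(318591/8) = 3*√70798/4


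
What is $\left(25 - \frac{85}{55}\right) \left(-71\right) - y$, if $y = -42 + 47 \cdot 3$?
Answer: $- \frac{19407}{11} \approx -1764.3$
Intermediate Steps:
$y = 99$ ($y = -42 + 141 = 99$)
$\left(25 - \frac{85}{55}\right) \left(-71\right) - y = \left(25 - \frac{85}{55}\right) \left(-71\right) - 99 = \left(25 - \frac{17}{11}\right) \left(-71\right) - 99 = \frac{258}{11} \left(-71\right) - 99 = - \frac{18318}{11} - 99 = - \frac{19407}{11}$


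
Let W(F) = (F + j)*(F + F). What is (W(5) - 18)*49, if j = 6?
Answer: 4508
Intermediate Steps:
W(F) = 2*F*(6 + F) (W(F) = (F + 6)*(F + F) = (6 + F)*(2*F) = 2*F*(6 + F))
(W(5) - 18)*49 = (2*5*(6 + 5) - 18)*49 = (2*5*11 - 18)*49 = (110 - 18)*49 = 92*49 = 4508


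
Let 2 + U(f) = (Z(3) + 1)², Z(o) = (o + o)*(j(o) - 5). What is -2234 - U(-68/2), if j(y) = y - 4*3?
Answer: -9121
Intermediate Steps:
j(y) = -12 + y (j(y) = y - 12 = -12 + y)
Z(o) = 2*o*(-17 + o) (Z(o) = (o + o)*((-12 + o) - 5) = (2*o)*(-17 + o) = 2*o*(-17 + o))
U(f) = 6887 (U(f) = -2 + (2*3*(-17 + 3) + 1)² = -2 + (2*3*(-14) + 1)² = -2 + (-84 + 1)² = -2 + (-83)² = -2 + 6889 = 6887)
-2234 - U(-68/2) = -2234 - 1*6887 = -2234 - 6887 = -9121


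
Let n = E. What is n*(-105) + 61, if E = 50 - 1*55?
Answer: 586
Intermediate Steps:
E = -5 (E = 50 - 55 = -5)
n = -5
n*(-105) + 61 = -5*(-105) + 61 = 525 + 61 = 586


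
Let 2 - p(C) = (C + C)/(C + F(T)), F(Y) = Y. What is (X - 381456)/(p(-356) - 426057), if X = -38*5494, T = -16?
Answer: 54891204/39623293 ≈ 1.3853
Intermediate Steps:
X = -208772
p(C) = 2 - 2*C/(-16 + C) (p(C) = 2 - (C + C)/(C - 16) = 2 - 2*C/(-16 + C))
(X - 381456)/(p(-356) - 426057) = (-208772 - 381456)/(-32/(-16 - 356) - 426057) = -590228/(-32/(-372) - 426057) = -590228/(-32*(-1/372) - 426057) = -590228/(8/93 - 426057) = -590228/(-39623293/93) = -590228*(-93/39623293) = 54891204/39623293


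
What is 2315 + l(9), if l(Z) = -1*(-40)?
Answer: 2355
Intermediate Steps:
l(Z) = 40
2315 + l(9) = 2315 + 40 = 2355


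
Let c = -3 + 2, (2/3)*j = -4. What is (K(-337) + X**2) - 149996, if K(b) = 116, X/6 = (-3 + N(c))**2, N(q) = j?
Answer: 86316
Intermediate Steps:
j = -6 (j = (3/2)*(-4) = -6)
c = -1
N(q) = -6
X = 486 (X = 6*(-3 - 6)**2 = 6*(-9)**2 = 6*81 = 486)
(K(-337) + X**2) - 149996 = (116 + 486**2) - 149996 = (116 + 236196) - 149996 = 236312 - 149996 = 86316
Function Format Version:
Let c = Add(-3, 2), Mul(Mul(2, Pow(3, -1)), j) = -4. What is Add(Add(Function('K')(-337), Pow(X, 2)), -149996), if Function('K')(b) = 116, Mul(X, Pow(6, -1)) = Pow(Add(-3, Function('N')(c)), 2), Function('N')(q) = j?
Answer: 86316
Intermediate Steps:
j = -6 (j = Mul(Rational(3, 2), -4) = -6)
c = -1
Function('N')(q) = -6
X = 486 (X = Mul(6, Pow(Add(-3, -6), 2)) = Mul(6, Pow(-9, 2)) = Mul(6, 81) = 486)
Add(Add(Function('K')(-337), Pow(X, 2)), -149996) = Add(Add(116, Pow(486, 2)), -149996) = Add(Add(116, 236196), -149996) = Add(236312, -149996) = 86316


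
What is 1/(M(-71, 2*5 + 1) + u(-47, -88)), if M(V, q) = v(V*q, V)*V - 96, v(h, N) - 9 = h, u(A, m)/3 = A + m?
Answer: 1/54311 ≈ 1.8412e-5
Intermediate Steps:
u(A, m) = 3*A + 3*m (u(A, m) = 3*(A + m) = 3*A + 3*m)
v(h, N) = 9 + h
M(V, q) = -96 + V*(9 + V*q) (M(V, q) = (9 + V*q)*V - 96 = V*(9 + V*q) - 96 = -96 + V*(9 + V*q))
1/(M(-71, 2*5 + 1) + u(-47, -88)) = 1/((-96 - 71*(9 - 71*(2*5 + 1))) + (3*(-47) + 3*(-88))) = 1/((-96 - 71*(9 - 71*(10 + 1))) + (-141 - 264)) = 1/((-96 - 71*(9 - 71*11)) - 405) = 1/((-96 - 71*(9 - 781)) - 405) = 1/((-96 - 71*(-772)) - 405) = 1/((-96 + 54812) - 405) = 1/(54716 - 405) = 1/54311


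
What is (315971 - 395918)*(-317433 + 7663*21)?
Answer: 12512504970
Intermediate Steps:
(315971 - 395918)*(-317433 + 7663*21) = -79947*(-317433 + 160923) = -79947*(-156510) = 12512504970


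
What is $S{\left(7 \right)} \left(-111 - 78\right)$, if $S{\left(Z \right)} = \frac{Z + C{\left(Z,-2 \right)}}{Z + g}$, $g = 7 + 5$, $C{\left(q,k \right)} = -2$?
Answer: $- \frac{945}{19} \approx -49.737$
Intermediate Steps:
$g = 12$
$S{\left(Z \right)} = \frac{-2 + Z}{12 + Z}$ ($S{\left(Z \right)} = \frac{Z - 2}{Z + 12} = \frac{-2 + Z}{12 + Z}$)
$S{\left(7 \right)} \left(-111 - 78\right) = \frac{-2 + 7}{12 + 7} \left(-111 - 78\right) = \frac{1}{19} \cdot 5 \left(-189\right) = \frac{5}{19} \left(-189\right) = - \frac{945}{19}$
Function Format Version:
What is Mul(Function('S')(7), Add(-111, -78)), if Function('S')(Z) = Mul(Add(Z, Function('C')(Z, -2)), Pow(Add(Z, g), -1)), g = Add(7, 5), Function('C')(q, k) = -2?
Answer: Rational(-945, 19) ≈ -49.737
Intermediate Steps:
g = 12
Function('S')(Z) = Mul(Pow(Add(12, Z), -1), Add(-2, Z)) (Function('S')(Z) = Mul(Add(Z, -2), Pow(Add(Z, 12), -1)) = Mul(Add(-2, Z), Pow(Add(12, Z), -1)) = Mul(Pow(Add(12, Z), -1), Add(-2, Z)))
Mul(Function('S')(7), Add(-111, -78)) = Mul(Mul(Pow(Add(12, 7), -1), Add(-2, 7)), Add(-111, -78)) = Mul(Mul(Pow(19, -1), 5), -189) = Mul(Mul(Rational(1, 19), 5), -189) = Mul(Rational(5, 19), -189) = Rational(-945, 19)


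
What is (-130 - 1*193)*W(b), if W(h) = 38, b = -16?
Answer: -12274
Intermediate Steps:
(-130 - 1*193)*W(b) = (-130 - 1*193)*38 = (-130 - 193)*38 = -323*38 = -12274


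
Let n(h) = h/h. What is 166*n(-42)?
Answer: 166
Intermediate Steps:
n(h) = 1
166*n(-42) = 166*1 = 166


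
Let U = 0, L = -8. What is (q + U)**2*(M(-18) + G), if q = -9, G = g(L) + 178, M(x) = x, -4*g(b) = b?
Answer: 13122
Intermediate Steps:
g(b) = -b/4
G = 180 (G = -1/4*(-8) + 178 = 2 + 178 = 180)
(q + U)**2*(M(-18) + G) = (-9 + 0)**2*(-18 + 180) = (-9)**2*162 = 81*162 = 13122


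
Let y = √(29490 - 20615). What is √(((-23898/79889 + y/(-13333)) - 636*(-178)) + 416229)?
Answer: √(600680829345277304053995 - 425472850979465*√355)/1065160037 ≈ 727.62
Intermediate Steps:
y = 5*√355 (y = √8875 = 5*√355 ≈ 94.207)
√(((-23898/79889 + y/(-13333)) - 636*(-178)) + 416229) = √(((-23898/79889 + (5*√355)/(-13333)) - 636*(-178)) + 416229) = √(((-23898*1/79889 + (5*√355)*(-1/13333)) + 113208) + 416229) = √(((-23898/79889 - 5*√355/13333) + 113208) + 416229) = √((9044050014/79889 - 5*√355/13333) + 416229) = √(42296168595/79889 - 5*√355/13333)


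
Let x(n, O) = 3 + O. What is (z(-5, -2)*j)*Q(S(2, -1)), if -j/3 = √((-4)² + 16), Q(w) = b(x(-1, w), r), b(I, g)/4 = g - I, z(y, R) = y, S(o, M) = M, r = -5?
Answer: -1680*√2 ≈ -2375.9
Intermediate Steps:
b(I, g) = -4*I + 4*g (b(I, g) = 4*(g - I) = -4*I + 4*g)
Q(w) = -32 - 4*w (Q(w) = -4*(3 + w) + 4*(-5) = (-12 - 4*w) - 20 = -32 - 4*w)
j = -12*√2 (j = -3*√((-4)² + 16) = -3*√(16 + 16) = -12*√2 ≈ -16.971)
(z(-5, -2)*j)*Q(S(2, -1)) = (-(-60)*√2)*(-32 - 4*(-1)) = (60*√2)*(-32 + 4) = (60*√2)*(-28) = -1680*√2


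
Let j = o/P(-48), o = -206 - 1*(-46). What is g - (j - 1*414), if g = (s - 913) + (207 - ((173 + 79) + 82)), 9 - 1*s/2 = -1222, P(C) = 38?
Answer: 34964/19 ≈ 1840.2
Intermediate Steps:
o = -160 (o = -206 + 46 = -160)
s = 2462 (s = 18 - 2*(-1222) = 18 + 2444 = 2462)
j = -80/19 (j = -160/38 = -160*1/38 = -80/19 ≈ -4.2105)
g = 1422 (g = (2462 - 913) + (207 - ((173 + 79) + 82)) = 1549 + (207 - (252 + 82)) = 1549 + (207 - 1*334) = 1549 + (207 - 334) = 1549 - 127 = 1422)
g - (j - 1*414) = 1422 - (-80/19 - 1*414) = 1422 - (-80/19 - 414) = 1422 - 1*(-7946/19) = 1422 + 7946/19 = 34964/19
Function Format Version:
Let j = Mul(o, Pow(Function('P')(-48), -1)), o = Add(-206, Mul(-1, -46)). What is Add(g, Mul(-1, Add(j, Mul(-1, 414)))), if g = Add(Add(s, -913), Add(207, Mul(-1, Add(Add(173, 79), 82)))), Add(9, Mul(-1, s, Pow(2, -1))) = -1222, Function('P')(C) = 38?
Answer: Rational(34964, 19) ≈ 1840.2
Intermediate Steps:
o = -160 (o = Add(-206, 46) = -160)
s = 2462 (s = Add(18, Mul(-2, -1222)) = Add(18, 2444) = 2462)
j = Rational(-80, 19) (j = Mul(-160, Pow(38, -1)) = Mul(-160, Rational(1, 38)) = Rational(-80, 19) ≈ -4.2105)
g = 1422 (g = Add(Add(2462, -913), Add(207, Mul(-1, Add(Add(173, 79), 82)))) = Add(1549, Add(207, Mul(-1, Add(252, 82)))) = Add(1549, Add(207, Mul(-1, 334))) = Add(1549, Add(207, -334)) = Add(1549, -127) = 1422)
Add(g, Mul(-1, Add(j, Mul(-1, 414)))) = Add(1422, Mul(-1, Add(Rational(-80, 19), Mul(-1, 414)))) = Add(1422, Mul(-1, Add(Rational(-80, 19), -414))) = Add(1422, Mul(-1, Rational(-7946, 19))) = Add(1422, Rational(7946, 19)) = Rational(34964, 19)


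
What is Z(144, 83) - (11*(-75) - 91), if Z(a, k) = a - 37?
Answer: 1023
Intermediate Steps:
Z(a, k) = -37 + a
Z(144, 83) - (11*(-75) - 91) = (-37 + 144) - (11*(-75) - 91) = 107 - (-825 - 91) = 107 - 1*(-916) = 107 + 916 = 1023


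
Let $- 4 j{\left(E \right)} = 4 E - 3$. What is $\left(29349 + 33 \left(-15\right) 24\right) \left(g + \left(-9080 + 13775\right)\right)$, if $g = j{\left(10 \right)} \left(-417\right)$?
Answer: $\frac{597597021}{4} \approx 1.494 \cdot 10^{8}$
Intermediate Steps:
$j{\left(E \right)} = \frac{3}{4} - E$ ($j{\left(E \right)} = - \frac{4 E - 3}{4} = - \frac{-3 + 4 E}{4} = \frac{3}{4} - E$)
$g = \frac{15429}{4}$ ($g = \left(\frac{3}{4} - 10\right) \left(-417\right) = \left(- \frac{37}{4}\right) \left(-417\right) = \frac{15429}{4} \approx 3857.3$)
$\left(29349 + 33 \left(-15\right) 24\right) \left(g + \left(-9080 + 13775\right)\right) = \left(29349 + 33 \left(-15\right) 24\right) \left(\frac{15429}{4} + \left(-9080 + 13775\right)\right) = \left(29349 - 11880\right) \left(\frac{15429}{4} + 4695\right) = \left(29349 - 11880\right) \frac{34209}{4} = 17469 \cdot \frac{34209}{4} = \frac{597597021}{4}$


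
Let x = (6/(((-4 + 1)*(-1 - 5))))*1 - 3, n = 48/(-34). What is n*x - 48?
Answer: -752/17 ≈ -44.235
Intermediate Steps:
n = -24/17 (n = 48*(-1/34) = -24/17 ≈ -1.4118)
x = -8/3 (x = (6/((-3*(-6))))*1 - 3 = (6/18)*1 - 3 = (6*(1/18))*1 - 3 = (1/3)*1 - 3 = 1/3 - 3 = -8/3 ≈ -2.6667)
n*x - 48 = -24/17*(-8/3) - 48 = 64/17 - 48 = -752/17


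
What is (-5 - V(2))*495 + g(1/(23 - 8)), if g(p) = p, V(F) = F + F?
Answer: -66824/15 ≈ -4454.9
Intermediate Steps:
V(F) = 2*F
(-5 - V(2))*495 + g(1/(23 - 8)) = (-5 - 2*2)*495 + 1/(23 - 8) = (-5 - 1*4)*495 + 1/15 = (-5 - 4)*495 + 1/15 = -9*495 + 1/15 = -4455 + 1/15 = -66824/15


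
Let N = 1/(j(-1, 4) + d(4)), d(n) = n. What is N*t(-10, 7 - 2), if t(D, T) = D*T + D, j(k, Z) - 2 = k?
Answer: -12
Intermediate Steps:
j(k, Z) = 2 + k
t(D, T) = D + D*T
N = ⅕ (N = 1/((2 - 1) + 4) = 1/(1 + 4) = 1/5 = ⅕ ≈ 0.20000)
N*t(-10, 7 - 2) = (-10*(1 + (7 - 2)))/5 = (-10*(1 + 5))/5 = (-10*6)/5 = (⅕)*(-60) = -12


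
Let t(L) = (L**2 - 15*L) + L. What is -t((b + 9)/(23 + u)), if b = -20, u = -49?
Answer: 3883/676 ≈ 5.7441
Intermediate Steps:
t(L) = L**2 - 14*L
-t((b + 9)/(23 + u)) = -(-20 + 9)/(23 - 49)*(-14 + (-20 + 9)/(23 - 49)) = -(-11/(-26))*(-14 - 11/(-26)) = -(-11*(-1/26))*(-14 - 11*(-1/26)) = -11*(-14 + 11/26)/26 = -11*(-353)/(26*26) = -1*(-3883/676) = 3883/676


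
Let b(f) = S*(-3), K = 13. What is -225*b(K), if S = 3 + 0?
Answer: 2025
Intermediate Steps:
S = 3
b(f) = -9 (b(f) = 3*(-3) = -9)
-225*b(K) = -225*(-9) = 2025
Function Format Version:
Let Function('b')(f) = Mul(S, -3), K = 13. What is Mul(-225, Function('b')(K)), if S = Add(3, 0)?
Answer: 2025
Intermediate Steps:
S = 3
Function('b')(f) = -9 (Function('b')(f) = Mul(3, -3) = -9)
Mul(-225, Function('b')(K)) = Mul(-225, -9) = 2025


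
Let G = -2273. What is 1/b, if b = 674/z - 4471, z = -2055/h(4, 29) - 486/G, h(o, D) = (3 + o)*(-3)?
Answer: -1560407/6965855683 ≈ -0.00022401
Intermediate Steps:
h(o, D) = -9 - 3*o
z = 1560407/15911 (z = -2055/(-9 - 3*4) - 486/(-2273) = -2055/(-9 - 12) - 486*(-1/2273) = -2055/(-21) + 486/2273 = -2055*(-1/21) + 486/2273 = 685/7 + 486/2273 = 1560407/15911 ≈ 98.071)
b = -6965855683/1560407 (b = 674/(1560407/15911) - 4471 = 674*(15911/1560407) - 4471 = 10724014/1560407 - 4471 = -6965855683/1560407 ≈ -4464.1)
1/b = 1/(-6965855683/1560407) = -1560407/6965855683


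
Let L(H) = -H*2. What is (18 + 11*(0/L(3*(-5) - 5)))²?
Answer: 324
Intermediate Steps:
L(H) = -2*H
(18 + 11*(0/L(3*(-5) - 5)))² = (18 + 11*(0/((-2*(3*(-5) - 5)))))² = (18 + 11*(0/((-2*(-15 - 5)))))² = (18 + 11*(0/((-2*(-20)))))² = (18 + 11*(0/40))² = (18 + 11*(0*(1/40)))² = (18 + 11*0)² = (18 + 0)² = 18² = 324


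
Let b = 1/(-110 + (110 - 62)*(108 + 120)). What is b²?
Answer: 1/117375556 ≈ 8.5197e-9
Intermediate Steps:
b = 1/10834 (b = 1/(-110 + 48*228) = 1/(-110 + 10944) = 1/10834 ≈ 9.2302e-5)
b² = (1/10834)² = 1/117375556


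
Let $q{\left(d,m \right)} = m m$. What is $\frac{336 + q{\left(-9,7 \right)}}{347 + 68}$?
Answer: $\frac{77}{83} \approx 0.92771$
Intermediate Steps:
$q{\left(d,m \right)} = m^{2}$
$\frac{336 + q{\left(-9,7 \right)}}{347 + 68} = \frac{336 + 7^{2}}{347 + 68} = \frac{336 + 49}{415} = 385 \cdot \frac{1}{415} = \frac{77}{83}$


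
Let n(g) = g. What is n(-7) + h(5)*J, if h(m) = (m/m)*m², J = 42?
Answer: 1043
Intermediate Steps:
h(m) = m² (h(m) = 1*m² = m²)
n(-7) + h(5)*J = -7 + 5²*42 = -7 + 25*42 = -7 + 1050 = 1043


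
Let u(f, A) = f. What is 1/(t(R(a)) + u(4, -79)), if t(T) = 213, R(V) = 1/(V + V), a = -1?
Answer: 1/217 ≈ 0.0046083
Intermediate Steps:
R(V) = 1/(2*V)
1/(t(R(a)) + u(4, -79)) = 1/(213 + 4) = 1/217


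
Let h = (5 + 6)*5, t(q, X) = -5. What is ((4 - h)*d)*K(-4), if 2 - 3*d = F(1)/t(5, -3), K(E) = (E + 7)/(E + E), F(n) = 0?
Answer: 51/4 ≈ 12.750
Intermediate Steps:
K(E) = (7 + E)/(2*E) (K(E) = (7 + E)/((2*E)) = (7 + E)*(1/(2*E)) = (7 + E)/(2*E))
h = 55 (h = 11*5 = 55)
d = ⅔ (d = ⅔ - 0/(-5) = ⅔ - 0*(-1)/5 = ⅔ - ⅓*0 = ⅔ + 0 = ⅔ ≈ 0.66667)
((4 - h)*d)*K(-4) = ((4 - 1*55)*(⅔))*((½)*(7 - 4)/(-4)) = ((4 - 55)*(⅔))*((½)*(-¼)*3) = -51*⅔*(-3/8) = -34*(-3/8) = 51/4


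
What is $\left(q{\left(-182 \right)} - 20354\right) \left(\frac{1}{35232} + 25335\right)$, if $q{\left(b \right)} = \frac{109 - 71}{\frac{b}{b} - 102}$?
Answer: $- \frac{38229281937709}{74134} \approx -5.1568 \cdot 10^{8}$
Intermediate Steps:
$q{\left(b \right)} = - \frac{38}{101}$ ($q{\left(b \right)} = \frac{38}{1 - 102} = \frac{38}{-101} = 38 \left(- \frac{1}{101}\right) = - \frac{38}{101}$)
$\left(q{\left(-182 \right)} - 20354\right) \left(\frac{1}{35232} + 25335\right) = \left(- \frac{38}{101} - 20354\right) \left(\frac{1}{35232} + 25335\right) = - \frac{2055792 \left(\frac{1}{35232} + 25335\right)}{101} = \left(- \frac{2055792}{101}\right) \frac{892602721}{35232} = - \frac{38229281937709}{74134}$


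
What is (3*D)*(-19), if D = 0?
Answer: 0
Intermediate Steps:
(3*D)*(-19) = (3*0)*(-19) = 0*(-19) = 0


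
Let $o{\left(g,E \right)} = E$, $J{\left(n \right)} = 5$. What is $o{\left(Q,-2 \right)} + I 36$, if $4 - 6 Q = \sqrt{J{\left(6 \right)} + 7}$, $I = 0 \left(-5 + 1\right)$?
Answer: $-2$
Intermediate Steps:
$I = 0$ ($I = 0 \left(-4\right) = 0$)
$Q = \frac{2}{3} - \frac{\sqrt{3}}{3}$ ($Q = \frac{2}{3} - \frac{\sqrt{5 + 7}}{6} = \frac{2}{3} - \frac{\sqrt{12}}{6} = \frac{2}{3} - \frac{2 \sqrt{3}}{6} = \frac{2}{3} - \frac{\sqrt{3}}{3} \approx 0.089316$)
$o{\left(Q,-2 \right)} + I 36 = -2 + 0 \cdot 36 = -2 + 0 = -2$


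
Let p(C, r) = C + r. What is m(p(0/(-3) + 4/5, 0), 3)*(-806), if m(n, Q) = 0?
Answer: 0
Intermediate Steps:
m(p(0/(-3) + 4/5, 0), 3)*(-806) = 0*(-806) = 0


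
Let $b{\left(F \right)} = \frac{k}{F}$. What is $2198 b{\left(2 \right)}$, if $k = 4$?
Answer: $4396$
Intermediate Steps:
$b{\left(F \right)} = \frac{4}{F}$
$2198 b{\left(2 \right)} = 2198 \cdot \frac{4}{2} = 2198 \cdot 4 \cdot \frac{1}{2} = 2198 \cdot 2 = 4396$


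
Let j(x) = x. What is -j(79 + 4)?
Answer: -83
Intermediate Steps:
-j(79 + 4) = -(79 + 4) = -1*83 = -83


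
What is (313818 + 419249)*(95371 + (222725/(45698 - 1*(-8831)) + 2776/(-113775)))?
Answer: 433763367435468343432/6204036975 ≈ 6.9916e+10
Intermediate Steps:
(313818 + 419249)*(95371 + (222725/(45698 - 1*(-8831)) + 2776/(-113775))) = 733067*(95371 + (222725/(45698 + 8831) + 2776*(-1/113775))) = 733067*(95371 + (222725/54529 - 2776/113775)) = 733067*(95371 + 25189164371/6204036975) = 733067*(591710399507096/6204036975) = 433763367435468343432/6204036975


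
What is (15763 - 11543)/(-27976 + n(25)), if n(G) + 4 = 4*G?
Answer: -211/1394 ≈ -0.15136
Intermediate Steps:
n(G) = -4 + 4*G
(15763 - 11543)/(-27976 + n(25)) = (15763 - 11543)/(-27976 + (-4 + 4*25)) = 4220/(-27976 + (-4 + 100)) = 4220/(-27976 + 96) = 4220/(-27880) = 4220*(-1/27880) = -211/1394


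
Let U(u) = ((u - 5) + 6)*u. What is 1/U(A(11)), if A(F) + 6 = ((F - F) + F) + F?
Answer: 1/272 ≈ 0.0036765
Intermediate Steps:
A(F) = -6 + 2*F (A(F) = -6 + (((F - F) + F) + F) = -6 + ((0 + F) + F) = -6 + (F + F) = -6 + 2*F)
U(u) = u*(1 + u) (U(u) = ((-5 + u) + 6)*u = (1 + u)*u = u*(1 + u))
1/U(A(11)) = 1/((-6 + 2*11)*(1 + (-6 + 2*11))) = 1/((-6 + 22)*(1 + (-6 + 22))) = 1/(16*(1 + 16)) = 1/(16*17) = 1/272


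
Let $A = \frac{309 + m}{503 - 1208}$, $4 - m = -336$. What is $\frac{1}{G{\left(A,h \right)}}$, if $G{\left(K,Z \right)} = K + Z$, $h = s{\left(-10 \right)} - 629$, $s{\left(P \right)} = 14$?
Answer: $- \frac{705}{434224} \approx -0.0016236$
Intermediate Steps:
$m = 340$ ($m = 4 - -336 = 4 + 336 = 340$)
$A = - \frac{649}{705}$ ($A = \frac{309 + 340}{503 - 1208} = \frac{649}{-705} = 649 \left(- \frac{1}{705}\right) = - \frac{649}{705} \approx -0.92057$)
$h = -615$ ($h = 14 - 629 = -615$)
$\frac{1}{G{\left(A,h \right)}} = \frac{1}{- \frac{649}{705} - 615} = \frac{1}{- \frac{434224}{705}} = - \frac{705}{434224}$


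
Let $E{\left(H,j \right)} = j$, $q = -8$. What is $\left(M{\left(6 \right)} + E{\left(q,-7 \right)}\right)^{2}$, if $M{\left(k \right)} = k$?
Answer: $1$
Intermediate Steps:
$\left(M{\left(6 \right)} + E{\left(q,-7 \right)}\right)^{2} = \left(6 - 7\right)^{2} = \left(-1\right)^{2} = 1$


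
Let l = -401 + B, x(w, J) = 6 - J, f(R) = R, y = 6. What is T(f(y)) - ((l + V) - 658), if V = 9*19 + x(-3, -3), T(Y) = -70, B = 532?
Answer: 277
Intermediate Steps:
V = 180 (V = 9*19 + (6 - 1*(-3)) = 171 + (6 + 3) = 171 + 9 = 180)
l = 131 (l = -401 + 532 = 131)
T(f(y)) - ((l + V) - 658) = -70 - ((131 + 180) - 658) = -70 - (311 - 658) = -70 - 1*(-347) = -70 + 347 = 277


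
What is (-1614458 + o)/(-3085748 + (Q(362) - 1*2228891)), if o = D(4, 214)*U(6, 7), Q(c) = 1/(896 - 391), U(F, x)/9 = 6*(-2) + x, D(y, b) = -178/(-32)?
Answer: 13046843165/42942283104 ≈ 0.30382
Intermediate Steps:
D(y, b) = 89/16 (D(y, b) = -178*(-1/32) = 89/16)
U(F, x) = -108 + 9*x (U(F, x) = 9*(6*(-2) + x) = 9*(-12 + x) = -108 + 9*x)
Q(c) = 1/505
o = -4005/16 (o = 89*(-108 + 9*7)/16 = 89*(-108 + 63)/16 = (89/16)*(-45) = -4005/16 ≈ -250.31)
(-1614458 + o)/(-3085748 + (Q(362) - 1*2228891)) = (-1614458 - 4005/16)/(-3085748 + (1/505 - 1*2228891)) = -25835333/(16*(-3085748 + (1/505 - 2228891))) = -25835333/(16*(-3085748 - 1125589954/505)) = -25835333/(16*(-2683892694/505)) = -25835333/16*(-505/2683892694) = 13046843165/42942283104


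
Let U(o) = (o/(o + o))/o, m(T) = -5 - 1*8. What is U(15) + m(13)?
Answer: -389/30 ≈ -12.967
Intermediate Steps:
m(T) = -13 (m(T) = -5 - 8 = -13)
U(o) = 1/(2*o) (U(o) = (o/((2*o)))/o = ((1/(2*o))*o)/o = 1/(2*o))
U(15) + m(13) = (½)/15 - 13 = (½)*(1/15) - 13 = 1/30 - 13 = -389/30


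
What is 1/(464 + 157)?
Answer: 1/621 ≈ 0.0016103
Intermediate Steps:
1/(464 + 157) = 1/621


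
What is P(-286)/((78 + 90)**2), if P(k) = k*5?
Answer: -715/14112 ≈ -0.050666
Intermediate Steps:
P(k) = 5*k
P(-286)/((78 + 90)**2) = (5*(-286))/((78 + 90)**2) = -1430/(168**2) = -1430/28224 = -1430*1/28224 = -715/14112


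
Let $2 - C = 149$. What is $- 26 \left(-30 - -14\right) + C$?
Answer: $269$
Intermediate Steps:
$C = -147$ ($C = 2 - 149 = -147$)
$- 26 \left(-30 - -14\right) + C = - 26 \left(-30 - -14\right) - 147 = - 26 \left(-30 + 14\right) - 147 = \left(-26\right) \left(-16\right) - 147 = 416 - 147 = 269$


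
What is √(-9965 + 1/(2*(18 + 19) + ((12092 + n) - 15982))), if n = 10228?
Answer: I*√102424613137/3206 ≈ 99.825*I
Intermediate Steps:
√(-9965 + 1/(2*(18 + 19) + ((12092 + n) - 15982))) = √(-9965 + 1/(2*(18 + 19) + ((12092 + 10228) - 15982))) = √(-9965 + 1/(2*37 + (22320 - 15982))) = √(-9965 + 1/(74 + 6338)) = √(-9965 + 1/6412) = √(-63895579/6412) = I*√102424613137/3206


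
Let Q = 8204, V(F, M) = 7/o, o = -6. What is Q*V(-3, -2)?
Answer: -28714/3 ≈ -9571.3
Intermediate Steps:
V(F, M) = -7/6 (V(F, M) = 7/(-6) = 7*(-1/6) = -7/6)
Q*V(-3, -2) = 8204*(-7/6) = -28714/3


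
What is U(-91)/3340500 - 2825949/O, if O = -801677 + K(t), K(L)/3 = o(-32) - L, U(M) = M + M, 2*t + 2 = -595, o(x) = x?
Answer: 1887987374959/535066257750 ≈ 3.5285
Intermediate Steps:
t = -597/2 (t = -1 + (½)*(-595) = -1 - 595/2 = -597/2 ≈ -298.50)
U(M) = 2*M
K(L) = -96 - 3*L (K(L) = 3*(-32 - L) = -96 - 3*L)
O = -1601755/2 (O = -801677 + (-96 - 3*(-597/2)) = -801677 + (-96 + 1791/2) = -801677 + 1599/2 = -1601755/2 ≈ -8.0088e+5)
U(-91)/3340500 - 2825949/O = (2*(-91))/3340500 - 2825949/(-1601755/2) = -182*1/3340500 - 2825949*(-2/1601755) = -91/1670250 + 5651898/1601755 = 1887987374959/535066257750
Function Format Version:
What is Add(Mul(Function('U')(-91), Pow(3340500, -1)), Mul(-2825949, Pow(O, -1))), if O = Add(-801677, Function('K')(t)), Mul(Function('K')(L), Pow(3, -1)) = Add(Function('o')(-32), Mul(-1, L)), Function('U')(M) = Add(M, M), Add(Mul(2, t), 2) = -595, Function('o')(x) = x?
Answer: Rational(1887987374959, 535066257750) ≈ 3.5285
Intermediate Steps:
t = Rational(-597, 2) (t = Add(-1, Mul(Rational(1, 2), -595)) = Add(-1, Rational(-595, 2)) = Rational(-597, 2) ≈ -298.50)
Function('U')(M) = Mul(2, M)
Function('K')(L) = Add(-96, Mul(-3, L)) (Function('K')(L) = Mul(3, Add(-32, Mul(-1, L))) = Add(-96, Mul(-3, L)))
O = Rational(-1601755, 2) (O = Add(-801677, Add(-96, Mul(-3, Rational(-597, 2)))) = Add(-801677, Add(-96, Rational(1791, 2))) = Add(-801677, Rational(1599, 2)) = Rational(-1601755, 2) ≈ -8.0088e+5)
Add(Mul(Function('U')(-91), Pow(3340500, -1)), Mul(-2825949, Pow(O, -1))) = Add(Mul(Mul(2, -91), Pow(3340500, -1)), Mul(-2825949, Pow(Rational(-1601755, 2), -1))) = Add(Mul(-182, Rational(1, 3340500)), Mul(-2825949, Rational(-2, 1601755))) = Add(Rational(-91, 1670250), Rational(5651898, 1601755)) = Rational(1887987374959, 535066257750)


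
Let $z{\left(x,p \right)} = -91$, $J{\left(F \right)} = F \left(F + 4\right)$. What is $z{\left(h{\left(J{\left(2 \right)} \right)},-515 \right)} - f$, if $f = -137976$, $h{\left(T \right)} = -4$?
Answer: $137885$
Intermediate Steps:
$J{\left(F \right)} = F \left(4 + F\right)$
$z{\left(h{\left(J{\left(2 \right)} \right)},-515 \right)} - f = -91 - -137976 = -91 + 137976 = 137885$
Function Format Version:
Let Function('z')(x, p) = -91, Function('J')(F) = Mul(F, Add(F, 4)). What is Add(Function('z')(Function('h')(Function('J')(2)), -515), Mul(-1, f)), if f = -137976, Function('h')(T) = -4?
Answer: 137885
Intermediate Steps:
Function('J')(F) = Mul(F, Add(4, F))
Add(Function('z')(Function('h')(Function('J')(2)), -515), Mul(-1, f)) = Add(-91, Mul(-1, -137976)) = Add(-91, 137976) = 137885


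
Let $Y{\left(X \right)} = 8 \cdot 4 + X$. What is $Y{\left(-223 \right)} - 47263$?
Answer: $-47454$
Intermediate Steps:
$Y{\left(X \right)} = 32 + X$
$Y{\left(-223 \right)} - 47263 = \left(32 - 223\right) - 47263 = -191 - 47263 = -47454$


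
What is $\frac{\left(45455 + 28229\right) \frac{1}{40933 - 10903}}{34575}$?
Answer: $\frac{2834}{39934125} \approx 7.0967 \cdot 10^{-5}$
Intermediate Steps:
$\frac{\left(45455 + 28229\right) \frac{1}{40933 - 10903}}{34575} = \frac{73684}{30030} \cdot \frac{1}{34575} = 73684 \cdot \frac{1}{30030} \cdot \frac{1}{34575} = \frac{2834}{1155} \cdot \frac{1}{34575} = \frac{2834}{39934125}$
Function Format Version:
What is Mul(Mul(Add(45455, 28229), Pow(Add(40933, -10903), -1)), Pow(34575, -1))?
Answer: Rational(2834, 39934125) ≈ 7.0967e-5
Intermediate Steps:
Mul(Mul(Add(45455, 28229), Pow(Add(40933, -10903), -1)), Pow(34575, -1)) = Mul(Mul(73684, Pow(30030, -1)), Rational(1, 34575)) = Mul(Mul(73684, Rational(1, 30030)), Rational(1, 34575)) = Mul(Rational(2834, 1155), Rational(1, 34575)) = Rational(2834, 39934125)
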